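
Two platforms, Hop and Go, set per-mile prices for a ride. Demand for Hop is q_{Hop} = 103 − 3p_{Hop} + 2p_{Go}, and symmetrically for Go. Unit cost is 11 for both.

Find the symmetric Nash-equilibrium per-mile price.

34

Hop's profit: π = (p_{Hop} − 11)(103 − 3p_{Hop} + 2p_{Go}).
∂π/∂p_{Hop} = 136 − 6p_{Hop} + 2p_{Go} = 0 ⇒ p_{Hop} = 68/3 + (1/3)p_{Go}.
Setting p_{Hop} = p_{Go} in the reaction function: p_{Hop} = 68/3 + (1/3)p_{Hop}, so p_{Hop} = (68/3) / (2/3) = 34.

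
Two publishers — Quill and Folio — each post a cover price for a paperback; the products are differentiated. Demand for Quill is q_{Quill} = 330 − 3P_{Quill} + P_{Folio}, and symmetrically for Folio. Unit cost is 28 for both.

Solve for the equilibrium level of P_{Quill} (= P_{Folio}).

Quill's profit: π = (P_{Quill} − 28)(330 − 3P_{Quill} + P_{Folio}).
∂π/∂P_{Quill} = 414 − 6P_{Quill} + P_{Folio} = 0 ⇒ P_{Quill} = 69 + (1/6)P_{Folio}.
By symmetry P_{Folio} = P_{Quill}; substituting into the reaction function, (5/6)P_{Quill} = 69 and P_{Quill} = 82.8.

82.8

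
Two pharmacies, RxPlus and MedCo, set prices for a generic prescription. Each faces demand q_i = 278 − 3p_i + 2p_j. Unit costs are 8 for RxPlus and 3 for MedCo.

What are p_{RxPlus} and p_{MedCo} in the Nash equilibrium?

RxPlus's profit: π = (p_{RxPlus} − 8)(278 − 3p_{RxPlus} + 2p_{MedCo}).
∂π/∂p_{RxPlus} = 302 − 6p_{RxPlus} + 2p_{MedCo} = 0 ⇒ p_{RxPlus} = 151/3 + (1/3)p_{MedCo}.
Similarly p_{MedCo} = 287/6 + (1/3)p_{RxPlus}.
Plugging p_{MedCo} into RxPlus's best response: p_{RxPlus} = 151/3 + (1/3)(287/6 + (1/3)p_{RxPlus}) ⇒ (8/9)p_{RxPlus} = 1193/18, so p_{RxPlus} = 74.5625.
Then p_{MedCo} = 287/6 + (1/3)·74.5625 = 72.6875.

74.5625, 72.6875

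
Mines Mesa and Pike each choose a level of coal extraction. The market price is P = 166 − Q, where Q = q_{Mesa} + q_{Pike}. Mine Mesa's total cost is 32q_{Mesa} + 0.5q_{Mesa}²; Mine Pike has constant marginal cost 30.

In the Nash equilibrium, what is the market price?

84.8

Mine Mesa's profit: π = q_{Mesa}(166 − (q_{Mesa} + q_{Pike})) − 32q_{Mesa} − 0.5q_{Mesa}².
∂π/∂q_{Mesa} = 134 − 3q_{Mesa} − q_{Pike} = 0, so q_{Mesa} = 134/3 − (1/3)q_{Pike}.
For Pike: ∂π/∂q_{Pike} = 136 − 2q_{Pike} − q_{Mesa} = 0 ⇒ q_{Pike} = 68 − 0.5q_{Mesa}.
Plugging q_{Pike} into Mesa's best response: q_{Mesa} = 134/3 − (1/3)(68 − 0.5q_{Mesa}) ⇒ (5/6)q_{Mesa} = 22, so q_{Mesa} = 26.4.
Then q_{Pike} = 68 − 0.5·26.4 = 54.8.
Equilibrium price: P = 166 − 81.2 = 84.8.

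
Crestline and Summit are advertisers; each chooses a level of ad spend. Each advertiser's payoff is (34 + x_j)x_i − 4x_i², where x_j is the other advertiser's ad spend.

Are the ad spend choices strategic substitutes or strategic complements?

Crestline's payoff is (34 + x_S)x_C − 4x_C².
∂π/∂x_C = 34 + x_S − 8x_C = 0, so x_C = 4.25 + 0.125x_S.
The best-response slope dx_C/dx_S = 0.125 > 0: the reaction function is upward-sloping, so the choices are strategic complements.

strategic complements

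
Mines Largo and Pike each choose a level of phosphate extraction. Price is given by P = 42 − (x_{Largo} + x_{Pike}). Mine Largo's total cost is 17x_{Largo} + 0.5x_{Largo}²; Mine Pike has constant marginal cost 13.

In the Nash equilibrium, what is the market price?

Mine Largo's profit: π = x_{Largo}(42 − (x_{Largo} + x_{Pike})) − 17x_{Largo} − 0.5x_{Largo}².
∂π/∂x_{Largo} = 25 − 3x_{Largo} − x_{Pike} = 0, so x_{Largo} = 25/3 − (1/3)x_{Pike}.
For Pike: ∂π/∂x_{Pike} = 29 − 2x_{Pike} − x_{Largo} = 0 ⇒ x_{Pike} = 14.5 − 0.5x_{Largo}.
Plugging x_{Pike} into Largo's best response: x_{Largo} = 25/3 − (1/3)(14.5 − 0.5x_{Largo}) ⇒ (5/6)x_{Largo} = 3.5, so x_{Largo} = 4.2.
Then x_{Pike} = 14.5 − 0.5·4.2 = 12.4.
Equilibrium price: P = 42 − 16.6 = 25.4.

25.4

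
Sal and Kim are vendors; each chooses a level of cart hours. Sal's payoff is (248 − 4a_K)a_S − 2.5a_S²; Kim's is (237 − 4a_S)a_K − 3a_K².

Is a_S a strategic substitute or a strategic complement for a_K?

strategic substitutes

Expanding Sal's payoff: 248a_S − 4a_Ka_S − 2.5a_S².
∂π/∂a_S = 248 − 4a_K − 5a_S = 0, so a_S = 49.6 − 0.8a_K.
The best-response slope da_S/da_K = −0.8 < 0: the reaction function is downward-sloping, so the choices are strategic substitutes.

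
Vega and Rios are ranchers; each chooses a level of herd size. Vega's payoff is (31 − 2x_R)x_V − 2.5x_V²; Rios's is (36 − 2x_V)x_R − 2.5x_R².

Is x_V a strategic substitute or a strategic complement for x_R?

strategic substitutes

Expanding Vega's payoff: 31x_V − 2x_Rx_V − 2.5x_V².
∂π/∂x_V = 31 − 2x_R − 5x_V = 0, so x_V = 6.2 − 0.4x_R.
The best-response slope dx_V/dx_R = −0.4 < 0: the reaction function is downward-sloping, so the choices are strategic substitutes.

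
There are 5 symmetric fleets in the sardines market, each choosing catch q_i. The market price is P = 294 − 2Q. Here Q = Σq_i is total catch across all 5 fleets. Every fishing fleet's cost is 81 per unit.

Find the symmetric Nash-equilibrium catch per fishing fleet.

A representative fishing fleet's profit is π_i = q_i(294 − 2Q) − 81q_i, with Q = q_i + Σ_{j≠i} q_j.
First-order condition: 213 − 4q_i − 2Σ_{j≠i} q_j = 0.
Imposing symmetry (q_j = q for all j) turns Σ_{j≠i} q_j into 4q, so 213 = 12q and q = 17.75.

17.75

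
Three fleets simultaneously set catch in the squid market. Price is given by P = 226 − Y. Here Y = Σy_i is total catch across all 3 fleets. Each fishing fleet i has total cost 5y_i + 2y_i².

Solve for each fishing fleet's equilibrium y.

A representative fishing fleet's profit is π_i = y_i(226 − Y) − 5y_i − 2y_i², with Y = y_i + Σ_{j≠i} y_j.
First-order condition: 221 − 6y_i − Σ_{j≠i} y_j = 0.
In a symmetric equilibrium every fishing fleet chooses the same y, so Σ_{j≠i} y_j = 2y. The condition becomes 221 − 8y = 0, giving y = 221/8 = 27.625.

27.625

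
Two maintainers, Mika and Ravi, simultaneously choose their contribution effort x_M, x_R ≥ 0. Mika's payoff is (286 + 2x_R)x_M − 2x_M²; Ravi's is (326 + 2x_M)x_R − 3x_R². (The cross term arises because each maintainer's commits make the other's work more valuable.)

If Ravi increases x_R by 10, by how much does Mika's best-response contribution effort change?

Expanding Mika's payoff: 286x_M + 2x_Rx_M − 2x_M².
∂π/∂x_M = 286 + 2x_R − 4x_M = 0, so x_M = 71.5 + 0.5x_R.
The reaction-function slope is 0.5, so a 10-unit rise in x_R moves x_M by 0.5 × 10 = 5. Mika's best response rises — the actions are strategic complements.

5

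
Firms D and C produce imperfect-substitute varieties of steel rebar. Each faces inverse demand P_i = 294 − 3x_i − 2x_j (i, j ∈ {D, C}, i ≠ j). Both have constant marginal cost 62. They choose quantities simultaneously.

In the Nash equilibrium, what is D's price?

Firm D's profit: π = x_D(294 − 3x_D − 2x_C) − 62x_D.
∂π/∂x_D = 232 − 6x_D − 2x_C = 0 ⇒ x_D = 116/3 − (1/3)x_C.
Setting x_D = x_C in the reaction function: x_D = 116/3 − (1/3)x_D, so x_D = (116/3) / (4/3) = 29.
P_D = 294 − 3·29 − 2·29 = 149.

149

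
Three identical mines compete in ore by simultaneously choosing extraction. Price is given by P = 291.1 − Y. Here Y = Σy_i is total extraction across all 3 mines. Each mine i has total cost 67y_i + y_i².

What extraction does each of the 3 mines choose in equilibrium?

A representative mine's profit is π_i = y_i(291.1 − Y) − 67y_i − y_i², with Y = y_i + Σ_{j≠i} y_j.
First-order condition: 224.1 − 4y_i − Σ_{j≠i} y_j = 0.
Imposing symmetry (y_j = y for all j) turns Σ_{j≠i} y_j into 2y, so 224.1 = 6y and y = 37.35.

37.35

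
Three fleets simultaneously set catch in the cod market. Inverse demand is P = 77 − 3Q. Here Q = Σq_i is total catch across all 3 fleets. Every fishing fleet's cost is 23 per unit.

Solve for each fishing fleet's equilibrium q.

A representative fishing fleet's profit is π_i = q_i(77 − 3Q) − 23q_i, with Q = q_i + Σ_{j≠i} q_j.
First-order condition: 54 − 6q_i − 3Σ_{j≠i} q_j = 0.
With identical fishing fleets, set every q_j = q: then 54 − 6q − 6q = 0, i.e. q = 54/12 = 4.5.

4.5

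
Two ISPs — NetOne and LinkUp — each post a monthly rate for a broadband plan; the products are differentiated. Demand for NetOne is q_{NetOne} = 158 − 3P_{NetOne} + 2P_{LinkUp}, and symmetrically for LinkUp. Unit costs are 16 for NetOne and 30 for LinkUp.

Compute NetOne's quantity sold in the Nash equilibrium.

NetOne's profit: π = (P_{NetOne} − 16)(158 − 3P_{NetOne} + 2P_{LinkUp}).
∂π/∂P_{NetOne} = 206 − 6P_{NetOne} + 2P_{LinkUp} = 0 ⇒ P_{NetOne} = 103/3 + (1/3)P_{LinkUp}.
Similarly P_{LinkUp} = 124/3 + (1/3)P_{NetOne}.
Solving the two reaction functions simultaneously: (1 − (1/3)(1/3))P_{NetOne} = 103/3 + (1/3)·(124/3), so (8/9)P_{NetOne} = 433/9 and P_{NetOne} = 54.125.
Then P_{LinkUp} = 124/3 + (1/3)·54.125 = 59.375.
q_{NetOne} = 158 − 3·54.125 + 2·59.375 = 114.375.

114.375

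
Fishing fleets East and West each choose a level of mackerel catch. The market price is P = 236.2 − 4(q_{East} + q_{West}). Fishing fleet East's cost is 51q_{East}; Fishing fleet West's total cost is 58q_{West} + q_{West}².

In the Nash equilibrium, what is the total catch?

28.5

Fishing fleet East's profit: π = q_{East}(236.2 − 4(q_{East} + q_{West})) − 51q_{East}.
∂π/∂q_{East} = 185.2 − 8q_{East} − 4q_{West} = 0, so q_{East} = 23.15 − 0.5q_{West}.
For West: ∂π/∂q_{West} = 178.2 − 10q_{West} − 4q_{East} = 0 ⇒ q_{West} = 17.82 − 0.4q_{East}.
Plugging q_{West} into East's best response: q_{East} = 23.15 − 0.5(17.82 − 0.4q_{East}) ⇒ 0.8q_{East} = 14.24, so q_{East} = 17.8.
Then q_{West} = 17.82 − 0.4·17.8 = 10.7.
Total catch: 17.8 + 10.7 = 28.5.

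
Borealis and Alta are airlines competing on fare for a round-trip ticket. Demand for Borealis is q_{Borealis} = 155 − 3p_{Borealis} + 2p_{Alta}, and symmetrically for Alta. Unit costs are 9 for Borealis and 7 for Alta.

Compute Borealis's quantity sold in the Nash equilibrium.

108.375

Borealis's profit: π = (p_{Borealis} − 9)(155 − 3p_{Borealis} + 2p_{Alta}).
∂π/∂p_{Borealis} = 182 − 6p_{Borealis} + 2p_{Alta} = 0 ⇒ p_{Borealis} = 91/3 + (1/3)p_{Alta}.
Similarly p_{Alta} = 88/3 + (1/3)p_{Borealis}.
Solving the two reaction functions simultaneously: (1 − (1/3)(1/3))p_{Borealis} = 91/3 + (1/3)·(88/3), so (8/9)p_{Borealis} = 361/9 and p_{Borealis} = 45.125.
Then p_{Alta} = 88/3 + (1/3)·45.125 = 44.375.
q_{Borealis} = 155 − 3·45.125 + 2·44.375 = 108.375.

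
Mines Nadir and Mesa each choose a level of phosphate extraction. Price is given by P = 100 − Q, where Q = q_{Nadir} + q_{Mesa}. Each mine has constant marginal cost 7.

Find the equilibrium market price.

Mine Nadir's profit: π = q_{Nadir}(100 − (q_{Nadir} + q_{Mesa})) − 7q_{Nadir}.
∂π/∂q_{Nadir} = 93 − 2q_{Nadir} − q_{Mesa} = 0, so q_{Nadir} = 46.5 − 0.5q_{Mesa}.
The game is symmetric, so in equilibrium q_{Mesa} = q_{Nadir}: the reaction function gives 1.5q_{Nadir} = 46.5, hence q_{Nadir} = 31.
Equilibrium price: P = 100 − 62 = 38.

38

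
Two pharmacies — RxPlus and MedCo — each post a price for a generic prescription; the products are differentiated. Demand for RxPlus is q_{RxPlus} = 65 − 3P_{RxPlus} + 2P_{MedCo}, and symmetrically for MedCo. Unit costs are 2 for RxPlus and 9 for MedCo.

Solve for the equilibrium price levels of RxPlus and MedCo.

19.0625, 21.6875

RxPlus's profit: π = (P_{RxPlus} − 2)(65 − 3P_{RxPlus} + 2P_{MedCo}).
∂π/∂P_{RxPlus} = 71 − 6P_{RxPlus} + 2P_{MedCo} = 0 ⇒ P_{RxPlus} = 71/6 + (1/3)P_{MedCo}.
Similarly P_{MedCo} = 46/3 + (1/3)P_{RxPlus}.
Solving the two reaction functions simultaneously: (1 − (1/3)(1/3))P_{RxPlus} = 71/6 + (1/3)·(46/3), so (8/9)P_{RxPlus} = 305/18 and P_{RxPlus} = 19.0625.
Then P_{MedCo} = 46/3 + (1/3)·19.0625 = 21.6875.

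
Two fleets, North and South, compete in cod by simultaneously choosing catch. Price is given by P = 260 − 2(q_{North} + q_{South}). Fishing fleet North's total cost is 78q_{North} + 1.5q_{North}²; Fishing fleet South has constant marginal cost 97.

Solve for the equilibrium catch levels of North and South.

Fishing fleet North's profit: π = q_{North}(260 − 2(q_{North} + q_{South})) − 78q_{North} − 1.5q_{North}².
∂π/∂q_{North} = 182 − 7q_{North} − 2q_{South} = 0, so q_{North} = 26 − (2/7)q_{South}.
For South: ∂π/∂q_{South} = 163 − 4q_{South} − 2q_{North} = 0 ⇒ q_{South} = 40.75 − 0.5q_{North}.
Substituting the second reaction function into the first: q_{North} = 26 − (2/7)(40.75 − 0.5q_{North}), which gives (6/7)q_{North} = 201/14 ⇒ q_{North} = 16.75.
Then q_{South} = 40.75 − 0.5·16.75 = 32.375.

16.75, 32.375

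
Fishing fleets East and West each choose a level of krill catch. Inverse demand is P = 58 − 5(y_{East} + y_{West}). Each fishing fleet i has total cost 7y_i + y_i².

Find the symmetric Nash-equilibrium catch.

3

Fishing fleet East's profit: π = y_{East}(58 − 5(y_{East} + y_{West})) − 7y_{East} − y_{East}².
∂π/∂y_{East} = 51 − 12y_{East} − 5y_{West} = 0, so y_{East} = 4.25 − (5/12)y_{West}.
Setting y_{East} = y_{West} in the reaction function: y_{East} = 4.25 − (5/12)y_{East}, so y_{East} = 4.25 / (17/12) = 3.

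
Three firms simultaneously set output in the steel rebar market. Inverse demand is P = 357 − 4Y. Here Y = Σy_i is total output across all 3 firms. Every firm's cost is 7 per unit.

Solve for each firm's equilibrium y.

21.875

A representative firm's profit is π_i = y_i(357 − 4Y) − 7y_i, with Y = y_i + Σ_{j≠i} y_j.
First-order condition: 350 − 8y_i − 4Σ_{j≠i} y_j = 0.
With identical firms, set every y_j = y: then 350 − 8y − 8y = 0, i.e. y = 350/16 = 21.875.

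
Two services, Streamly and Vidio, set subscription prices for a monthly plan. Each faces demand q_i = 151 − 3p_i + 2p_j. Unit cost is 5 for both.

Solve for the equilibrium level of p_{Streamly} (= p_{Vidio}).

41.5

Streamly's profit: π = (p_{Streamly} − 5)(151 − 3p_{Streamly} + 2p_{Vidio}).
∂π/∂p_{Streamly} = 166 − 6p_{Streamly} + 2p_{Vidio} = 0 ⇒ p_{Streamly} = 83/3 + (1/3)p_{Vidio}.
Setting p_{Streamly} = p_{Vidio} in the reaction function: p_{Streamly} = 83/3 + (1/3)p_{Streamly}, so p_{Streamly} = (83/3) / (2/3) = 41.5.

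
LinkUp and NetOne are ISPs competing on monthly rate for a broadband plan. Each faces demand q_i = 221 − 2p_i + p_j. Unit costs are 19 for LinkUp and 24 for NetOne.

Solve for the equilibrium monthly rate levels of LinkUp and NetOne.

LinkUp's profit: π = (p_{LinkUp} − 19)(221 − 2p_{LinkUp} + p_{NetOne}).
∂π/∂p_{LinkUp} = 259 − 4p_{LinkUp} + p_{NetOne} = 0 ⇒ p_{LinkUp} = 64.75 + 0.25p_{NetOne}.
Similarly p_{NetOne} = 67.25 + 0.25p_{LinkUp}.
Plugging p_{NetOne} into LinkUp's best response: p_{LinkUp} = 64.75 + 0.25(67.25 + 0.25p_{LinkUp}) ⇒ 0.9375p_{LinkUp} = 81.5625, so p_{LinkUp} = 87.
Then p_{NetOne} = 67.25 + 0.25·87 = 89.

87, 89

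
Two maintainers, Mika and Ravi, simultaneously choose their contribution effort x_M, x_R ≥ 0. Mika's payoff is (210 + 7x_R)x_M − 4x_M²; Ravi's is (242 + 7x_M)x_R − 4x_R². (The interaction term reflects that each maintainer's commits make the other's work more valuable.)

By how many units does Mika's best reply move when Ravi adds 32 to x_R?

28

Expanding Mika's payoff: 210x_M + 7x_Rx_M − 4x_M².
∂π/∂x_M = 210 + 7x_R − 8x_M = 0, so x_M = 26.25 + 0.875x_R.
The reaction-function slope is 0.875, so a 32-unit rise in x_R moves x_M by 0.875 × 32 = 28. Mika's best response rises — the actions are strategic complements.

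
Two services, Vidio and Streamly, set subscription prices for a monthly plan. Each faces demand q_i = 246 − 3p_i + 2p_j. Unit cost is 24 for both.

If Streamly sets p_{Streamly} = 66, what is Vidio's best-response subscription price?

Vidio's profit: π = (p_{Vidio} − 24)(246 − 3p_{Vidio} + 2p_{Streamly}).
∂π/∂p_{Vidio} = 318 − 6p_{Vidio} + 2p_{Streamly} = 0 ⇒ p_{Vidio} = 53 + (1/3)p_{Streamly}.
At p_{Streamly} = 66: p_{Vidio} = 53 + (1/3)·66 = 75.

75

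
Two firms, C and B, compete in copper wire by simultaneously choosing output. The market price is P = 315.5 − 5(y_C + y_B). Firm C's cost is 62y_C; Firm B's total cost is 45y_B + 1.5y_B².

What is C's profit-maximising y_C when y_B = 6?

22.35

Firm C's profit: π = y_C(315.5 − 5(y_C + y_B)) − 62y_C.
∂π/∂y_C = 253.5 − 10y_C − 5y_B = 0, so y_C = 25.35 − 0.5y_B.
At y_B = 6: y_C = 25.35 − 0.5·6 = 22.35.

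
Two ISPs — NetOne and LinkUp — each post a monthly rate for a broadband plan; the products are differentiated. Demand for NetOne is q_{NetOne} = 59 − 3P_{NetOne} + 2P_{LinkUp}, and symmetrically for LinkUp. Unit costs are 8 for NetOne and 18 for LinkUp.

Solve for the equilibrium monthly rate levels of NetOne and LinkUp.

NetOne's profit: π = (P_{NetOne} − 8)(59 − 3P_{NetOne} + 2P_{LinkUp}).
∂π/∂P_{NetOne} = 83 − 6P_{NetOne} + 2P_{LinkUp} = 0 ⇒ P_{NetOne} = 83/6 + (1/3)P_{LinkUp}.
Similarly P_{LinkUp} = 113/6 + (1/3)P_{NetOne}.
Plugging P_{LinkUp} into NetOne's best response: P_{NetOne} = 83/6 + (1/3)(113/6 + (1/3)P_{NetOne}) ⇒ (8/9)P_{NetOne} = 181/9, so P_{NetOne} = 22.625.
Then P_{LinkUp} = 113/6 + (1/3)·22.625 = 26.375.

22.625, 26.375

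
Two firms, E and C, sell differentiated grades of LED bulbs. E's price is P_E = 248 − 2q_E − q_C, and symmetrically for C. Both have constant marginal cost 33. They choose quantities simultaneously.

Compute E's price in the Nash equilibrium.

119

Firm E's profit: π = q_E(248 − 2q_E − q_C) − 33q_E.
∂π/∂q_E = 215 − 4q_E − q_C = 0 ⇒ q_E = 53.75 − 0.25q_C.
By symmetry q_C = q_E; substituting into the reaction function, 1.25q_E = 53.75 and q_E = 43.
P_E = 248 − 2·43 − 43 = 119.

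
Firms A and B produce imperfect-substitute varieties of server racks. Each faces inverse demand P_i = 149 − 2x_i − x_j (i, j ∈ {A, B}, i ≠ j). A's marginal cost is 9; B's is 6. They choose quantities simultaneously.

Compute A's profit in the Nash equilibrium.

1545.68

Firm A's profit: π = x_A(149 − 2x_A − x_B) − 9x_A.
∂π/∂x_A = 140 − 4x_A − x_B = 0 ⇒ x_A = 35 − 0.25x_B.
Similarly x_B = 35.75 − 0.25x_A.
Solving the two reaction functions simultaneously: (1 − (−0.25)(−0.25))x_A = 35 − 0.25·35.75, so 0.9375x_A = 26.0625 and x_A = 27.8.
Then x_B = 35.75 − 0.25·27.8 = 28.8.
P_A = 149 − 2·27.8 − 28.8 = 64.6.
Profit = (64.6 − 9)·27.8 = 1545.68.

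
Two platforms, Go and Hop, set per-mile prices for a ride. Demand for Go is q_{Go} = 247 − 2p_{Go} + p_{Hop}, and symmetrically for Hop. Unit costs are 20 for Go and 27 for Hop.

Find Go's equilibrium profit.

Go's profit: π = (p_{Go} − 20)(247 − 2p_{Go} + p_{Hop}).
∂π/∂p_{Go} = 287 − 4p_{Go} + p_{Hop} = 0 ⇒ p_{Go} = 71.75 + 0.25p_{Hop}.
Similarly p_{Hop} = 75.25 + 0.25p_{Go}.
Substituting the second reaction function into the first: p_{Go} = 71.75 + 0.25(75.25 + 0.25p_{Go}), which gives 0.9375p_{Go} = 90.5625 ⇒ p_{Go} = 96.6.
Then p_{Hop} = 75.25 + 0.25·96.6 = 99.4.
q_{Go} = 247 − 2·96.6 + 99.4 = 153.2.
Profit = (96.6 − 20)·153.2 = 11735.12.

11735.12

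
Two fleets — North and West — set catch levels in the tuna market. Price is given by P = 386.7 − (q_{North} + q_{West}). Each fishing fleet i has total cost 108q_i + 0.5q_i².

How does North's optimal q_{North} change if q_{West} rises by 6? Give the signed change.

-2

Fishing fleet North's profit: π = q_{North}(386.7 − (q_{North} + q_{West})) − 108q_{North} − 0.5q_{North}².
∂π/∂q_{North} = 278.7 − 3q_{North} − q_{West} = 0, so q_{North} = 92.9 − (1/3)q_{West}.
The reaction-function slope is −1/3, so a 6-unit rise in q_{West} moves q_{North} by −1/3 × 6 = −2. North's best response falls — the actions are strategic substitutes.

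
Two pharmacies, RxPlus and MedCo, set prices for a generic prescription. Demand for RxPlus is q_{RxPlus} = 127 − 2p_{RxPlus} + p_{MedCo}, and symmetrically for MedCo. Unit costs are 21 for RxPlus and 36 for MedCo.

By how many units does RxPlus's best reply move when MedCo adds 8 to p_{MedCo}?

2

RxPlus's profit: π = (p_{RxPlus} − 21)(127 − 2p_{RxPlus} + p_{MedCo}).
∂π/∂p_{RxPlus} = 169 − 4p_{RxPlus} + p_{MedCo} = 0 ⇒ p_{RxPlus} = 42.25 + 0.25p_{MedCo}.
The reaction-function slope is 0.25, so an 8-unit rise in p_{MedCo} moves p_{RxPlus} by 0.25 × 8 = 2. RxPlus's best response rises — the actions are strategic complements.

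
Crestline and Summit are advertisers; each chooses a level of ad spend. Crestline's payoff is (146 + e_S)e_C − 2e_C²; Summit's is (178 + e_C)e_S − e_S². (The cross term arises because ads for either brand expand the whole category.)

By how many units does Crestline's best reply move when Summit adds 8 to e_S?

2

Expanding Crestline's payoff: 146e_C + e_Se_C − 2e_C².
∂π/∂e_C = 146 + e_S − 4e_C = 0, so e_C = 36.5 + 0.25e_S.
The reaction-function slope is 0.25, so an 8-unit rise in e_S moves e_C by 0.25 × 8 = 2. Crestline's best response rises — the actions are strategic complements.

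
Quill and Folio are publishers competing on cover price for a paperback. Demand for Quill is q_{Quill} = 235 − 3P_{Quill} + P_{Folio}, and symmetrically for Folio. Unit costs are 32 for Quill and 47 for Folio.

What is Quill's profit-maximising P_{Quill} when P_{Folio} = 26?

Quill's profit: π = (P_{Quill} − 32)(235 − 3P_{Quill} + P_{Folio}).
∂π/∂P_{Quill} = 331 − 6P_{Quill} + P_{Folio} = 0 ⇒ P_{Quill} = 331/6 + (1/6)P_{Folio}.
At P_{Folio} = 26: P_{Quill} = 331/6 + (1/6)·26 = 59.5.

59.5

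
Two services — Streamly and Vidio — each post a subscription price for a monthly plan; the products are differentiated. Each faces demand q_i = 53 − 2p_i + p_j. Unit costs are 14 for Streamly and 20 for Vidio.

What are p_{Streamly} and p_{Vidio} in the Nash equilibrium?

27.8, 30.2

Streamly's profit: π = (p_{Streamly} − 14)(53 − 2p_{Streamly} + p_{Vidio}).
∂π/∂p_{Streamly} = 81 − 4p_{Streamly} + p_{Vidio} = 0 ⇒ p_{Streamly} = 20.25 + 0.25p_{Vidio}.
Similarly p_{Vidio} = 23.25 + 0.25p_{Streamly}.
Solving the two reaction functions simultaneously: (1 − (0.25)(0.25))p_{Streamly} = 20.25 + 0.25·23.25, so 0.9375p_{Streamly} = 26.0625 and p_{Streamly} = 27.8.
Then p_{Vidio} = 23.25 + 0.25·27.8 = 30.2.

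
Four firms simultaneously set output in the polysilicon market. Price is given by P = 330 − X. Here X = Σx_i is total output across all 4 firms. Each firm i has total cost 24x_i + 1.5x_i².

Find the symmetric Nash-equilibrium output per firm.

38.25

A representative firm's profit is π_i = x_i(330 − X) − 24x_i − 1.5x_i², with X = x_i + Σ_{j≠i} x_j.
First-order condition: 306 − 5x_i − Σ_{j≠i} x_j = 0.
With identical firms, set every x_j = x: then 306 − 5x − 3x = 0, i.e. x = 306/8 = 38.25.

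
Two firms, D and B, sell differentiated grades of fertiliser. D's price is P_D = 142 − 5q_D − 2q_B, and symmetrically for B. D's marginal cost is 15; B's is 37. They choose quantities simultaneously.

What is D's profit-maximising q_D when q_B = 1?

Firm D's profit: π = q_D(142 − 5q_D − 2q_B) − 15q_D.
∂π/∂q_D = 127 − 10q_D − 2q_B = 0 ⇒ q_D = 12.7 − 0.2q_B.
At q_B = 1: q_D = 12.7 − 0.2·1 = 12.5.

12.5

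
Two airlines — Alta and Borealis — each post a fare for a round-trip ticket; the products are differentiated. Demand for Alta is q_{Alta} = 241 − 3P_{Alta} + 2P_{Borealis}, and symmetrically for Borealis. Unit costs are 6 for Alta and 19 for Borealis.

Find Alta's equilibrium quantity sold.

Alta's profit: π = (P_{Alta} − 6)(241 − 3P_{Alta} + 2P_{Borealis}).
∂π/∂P_{Alta} = 259 − 6P_{Alta} + 2P_{Borealis} = 0 ⇒ P_{Alta} = 259/6 + (1/3)P_{Borealis}.
Similarly P_{Borealis} = 149/3 + (1/3)P_{Alta}.
Solving the two reaction functions simultaneously: (1 − (1/3)(1/3))P_{Alta} = 259/6 + (1/3)·(149/3), so (8/9)P_{Alta} = 1075/18 and P_{Alta} = 67.1875.
Then P_{Borealis} = 149/3 + (1/3)·67.1875 = 72.0625.
q_{Alta} = 241 − 3·67.1875 + 2·72.0625 = 183.5625.

183.5625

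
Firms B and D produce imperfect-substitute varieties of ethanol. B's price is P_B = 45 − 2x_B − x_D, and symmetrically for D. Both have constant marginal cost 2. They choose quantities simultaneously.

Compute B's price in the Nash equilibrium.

Firm B's profit: π = x_B(45 − 2x_B − x_D) − 2x_B.
∂π/∂x_B = 43 − 4x_B − x_D = 0 ⇒ x_B = 10.75 − 0.25x_D.
The game is symmetric, so in equilibrium x_D = x_B: the reaction function gives 1.25x_B = 10.75, hence x_B = 8.6.
P_B = 45 − 2·8.6 − 8.6 = 19.2.

19.2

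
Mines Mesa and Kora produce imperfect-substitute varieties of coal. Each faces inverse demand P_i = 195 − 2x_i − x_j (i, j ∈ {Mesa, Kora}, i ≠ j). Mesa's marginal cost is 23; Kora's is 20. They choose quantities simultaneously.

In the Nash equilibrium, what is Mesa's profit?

Mine Mesa's profit: π = x_{Mesa}(195 − 2x_{Mesa} − x_{Kora}) − 23x_{Mesa}.
∂π/∂x_{Mesa} = 172 − 4x_{Mesa} − x_{Kora} = 0 ⇒ x_{Mesa} = 43 − 0.25x_{Kora}.
Similarly x_{Kora} = 43.75 − 0.25x_{Mesa}.
Plugging x_{Kora} into Mesa's best response: x_{Mesa} = 43 − 0.25(43.75 − 0.25x_{Mesa}) ⇒ 0.9375x_{Mesa} = 32.0625, so x_{Mesa} = 34.2.
Then x_{Kora} = 43.75 − 0.25·34.2 = 35.2.
P_{Mesa} = 195 − 2·34.2 − 35.2 = 91.4.
Profit = (91.4 − 23)·34.2 = 2339.28.

2339.28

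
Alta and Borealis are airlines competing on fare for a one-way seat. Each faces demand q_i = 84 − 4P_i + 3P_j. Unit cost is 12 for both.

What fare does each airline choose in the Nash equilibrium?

Alta's profit: π = (P_{Alta} − 12)(84 − 4P_{Alta} + 3P_{Borealis}).
∂π/∂P_{Alta} = 132 − 8P_{Alta} + 3P_{Borealis} = 0 ⇒ P_{Alta} = 16.5 + 0.375P_{Borealis}.
Setting P_{Alta} = P_{Borealis} in the reaction function: P_{Alta} = 16.5 + 0.375P_{Alta}, so P_{Alta} = 16.5 / 0.625 = 26.4.

26.4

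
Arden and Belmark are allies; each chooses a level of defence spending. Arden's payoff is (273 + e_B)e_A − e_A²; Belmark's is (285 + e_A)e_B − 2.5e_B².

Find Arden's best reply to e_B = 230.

251.5

Expanding Arden's payoff: 273e_A + e_Be_A − e_A².
∂π/∂e_A = 273 + e_B − 2e_A = 0, so e_A = 136.5 + 0.5e_B.
At e_B = 230: e_A = 136.5 + 0.5·230 = 251.5.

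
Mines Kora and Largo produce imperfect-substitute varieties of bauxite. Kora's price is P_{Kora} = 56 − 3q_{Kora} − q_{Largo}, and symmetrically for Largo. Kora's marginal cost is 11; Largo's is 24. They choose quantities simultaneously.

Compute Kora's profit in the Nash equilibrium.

Mine Kora's profit: π = q_{Kora}(56 − 3q_{Kora} − q_{Largo}) − 11q_{Kora}.
∂π/∂q_{Kora} = 45 − 6q_{Kora} − q_{Largo} = 0 ⇒ q_{Kora} = 7.5 − (1/6)q_{Largo}.
Similarly q_{Largo} = 16/3 − (1/6)q_{Kora}.
Solving the two reaction functions simultaneously: (1 − (−1/6)(−1/6))q_{Kora} = 7.5 − (1/6)·(16/3), so (35/36)q_{Kora} = 119/18 and q_{Kora} = 6.8.
Then q_{Largo} = 16/3 − (1/6)·6.8 = 4.2.
P_{Kora} = 56 − 3·6.8 − 4.2 = 31.4.
Profit = (31.4 − 11)·6.8 = 138.72.

138.72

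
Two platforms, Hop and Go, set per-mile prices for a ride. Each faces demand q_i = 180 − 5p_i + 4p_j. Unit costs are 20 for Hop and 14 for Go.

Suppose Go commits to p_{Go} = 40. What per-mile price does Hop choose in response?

44

Hop's profit: π = (p_{Hop} − 20)(180 − 5p_{Hop} + 4p_{Go}).
∂π/∂p_{Hop} = 280 − 10p_{Hop} + 4p_{Go} = 0 ⇒ p_{Hop} = 28 + 0.4p_{Go}.
At p_{Go} = 40: p_{Hop} = 28 + 0.4·40 = 44.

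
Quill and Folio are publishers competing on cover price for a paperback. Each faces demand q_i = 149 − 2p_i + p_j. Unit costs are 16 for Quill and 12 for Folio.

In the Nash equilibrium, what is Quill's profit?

Quill's profit: π = (p_{Quill} − 16)(149 − 2p_{Quill} + p_{Folio}).
∂π/∂p_{Quill} = 181 − 4p_{Quill} + p_{Folio} = 0 ⇒ p_{Quill} = 45.25 + 0.25p_{Folio}.
Similarly p_{Folio} = 43.25 + 0.25p_{Quill}.
Substituting the second reaction function into the first: p_{Quill} = 45.25 + 0.25(43.25 + 0.25p_{Quill}), which gives 0.9375p_{Quill} = 56.0625 ⇒ p_{Quill} = 59.8.
Then p_{Folio} = 43.25 + 0.25·59.8 = 58.2.
q_{Quill} = 149 − 2·59.8 + 58.2 = 87.6.
Profit = (59.8 − 16)·87.6 = 3836.88.

3836.88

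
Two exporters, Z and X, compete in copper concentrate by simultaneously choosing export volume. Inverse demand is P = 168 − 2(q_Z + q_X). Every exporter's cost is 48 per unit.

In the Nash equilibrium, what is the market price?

88

Exporter Z's profit: π = q_Z(168 − 2(q_Z + q_X)) − 48q_Z.
∂π/∂q_Z = 120 − 4q_Z − 2q_X = 0, so q_Z = 30 − 0.5q_X.
The game is symmetric, so in equilibrium q_X = q_Z: the reaction function gives 1.5q_Z = 30, hence q_Z = 20.
Equilibrium price: P = 168 − 2·40 = 88.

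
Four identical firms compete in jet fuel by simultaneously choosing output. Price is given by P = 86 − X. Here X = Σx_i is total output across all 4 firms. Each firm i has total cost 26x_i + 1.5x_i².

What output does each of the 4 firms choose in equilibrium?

7.5

A representative firm's profit is π_i = x_i(86 − X) − 26x_i − 1.5x_i², with X = x_i + Σ_{j≠i} x_j.
First-order condition: 60 − 5x_i − Σ_{j≠i} x_j = 0.
Imposing symmetry (x_j = x for all j) turns Σ_{j≠i} x_j into 3x, so 60 = 8x and x = 7.5.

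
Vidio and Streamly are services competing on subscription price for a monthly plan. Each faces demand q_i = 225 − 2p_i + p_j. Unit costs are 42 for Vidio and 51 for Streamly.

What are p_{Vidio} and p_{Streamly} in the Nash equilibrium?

Vidio's profit: π = (p_{Vidio} − 42)(225 − 2p_{Vidio} + p_{Streamly}).
∂π/∂p_{Vidio} = 309 − 4p_{Vidio} + p_{Streamly} = 0 ⇒ p_{Vidio} = 77.25 + 0.25p_{Streamly}.
Similarly p_{Streamly} = 81.75 + 0.25p_{Vidio}.
Solving the two reaction functions simultaneously: (1 − (0.25)(0.25))p_{Vidio} = 77.25 + 0.25·81.75, so 0.9375p_{Vidio} = 97.6875 and p_{Vidio} = 104.2.
Then p_{Streamly} = 81.75 + 0.25·104.2 = 107.8.

104.2, 107.8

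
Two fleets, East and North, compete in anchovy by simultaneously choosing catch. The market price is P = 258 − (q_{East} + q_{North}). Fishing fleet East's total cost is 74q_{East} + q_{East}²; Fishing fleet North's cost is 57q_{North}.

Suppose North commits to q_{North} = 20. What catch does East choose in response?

41

Fishing fleet East's profit: π = q_{East}(258 − (q_{East} + q_{North})) − 74q_{East} − q_{East}².
∂π/∂q_{East} = 184 − 4q_{East} − q_{North} = 0, so q_{East} = 46 − 0.25q_{North}.
At q_{North} = 20: q_{East} = 46 − 0.25·20 = 41.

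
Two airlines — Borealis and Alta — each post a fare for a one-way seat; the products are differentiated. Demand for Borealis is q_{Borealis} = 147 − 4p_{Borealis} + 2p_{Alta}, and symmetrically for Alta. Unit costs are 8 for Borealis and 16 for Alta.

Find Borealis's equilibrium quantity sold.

Borealis's profit: π = (p_{Borealis} − 8)(147 − 4p_{Borealis} + 2p_{Alta}).
∂π/∂p_{Borealis} = 179 − 8p_{Borealis} + 2p_{Alta} = 0 ⇒ p_{Borealis} = 22.375 + 0.25p_{Alta}.
Similarly p_{Alta} = 26.375 + 0.25p_{Borealis}.
Plugging p_{Alta} into Borealis's best response: p_{Borealis} = 22.375 + 0.25(26.375 + 0.25p_{Borealis}) ⇒ 0.9375p_{Borealis} = 927/32, so p_{Borealis} = 30.9.
Then p_{Alta} = 26.375 + 0.25·30.9 = 34.1.
q_{Borealis} = 147 − 4·30.9 + 2·34.1 = 91.6.

91.6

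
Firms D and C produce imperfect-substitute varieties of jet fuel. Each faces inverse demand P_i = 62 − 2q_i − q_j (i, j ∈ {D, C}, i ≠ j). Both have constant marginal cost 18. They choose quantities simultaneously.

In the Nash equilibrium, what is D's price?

35.6

Firm D's profit: π = q_D(62 − 2q_D − q_C) − 18q_D.
∂π/∂q_D = 44 − 4q_D − q_C = 0 ⇒ q_D = 11 − 0.25q_C.
The game is symmetric, so in equilibrium q_C = q_D: the reaction function gives 1.25q_D = 11, hence q_D = 8.8.
P_D = 62 − 2·8.8 − 8.8 = 35.6.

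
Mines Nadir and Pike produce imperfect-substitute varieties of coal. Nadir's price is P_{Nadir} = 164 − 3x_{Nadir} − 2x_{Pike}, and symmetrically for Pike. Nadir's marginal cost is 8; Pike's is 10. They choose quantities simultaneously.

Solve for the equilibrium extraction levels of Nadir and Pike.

Mine Nadir's profit: π = x_{Nadir}(164 − 3x_{Nadir} − 2x_{Pike}) − 8x_{Nadir}.
∂π/∂x_{Nadir} = 156 − 6x_{Nadir} − 2x_{Pike} = 0 ⇒ x_{Nadir} = 26 − (1/3)x_{Pike}.
Similarly x_{Pike} = 77/3 − (1/3)x_{Nadir}.
Substituting the second reaction function into the first: x_{Nadir} = 26 − (1/3)(77/3 − (1/3)x_{Nadir}), which gives (8/9)x_{Nadir} = 157/9 ⇒ x_{Nadir} = 19.625.
Then x_{Pike} = 77/3 − (1/3)·19.625 = 19.125.

19.625, 19.125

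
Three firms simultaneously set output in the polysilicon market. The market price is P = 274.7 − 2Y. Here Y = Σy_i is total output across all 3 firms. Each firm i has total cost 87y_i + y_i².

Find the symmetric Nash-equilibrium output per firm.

A representative firm's profit is π_i = y_i(274.7 − 2Y) − 87y_i − y_i², with Y = y_i + Σ_{j≠i} y_j.
First-order condition: 187.7 − 6y_i − 2Σ_{j≠i} y_j = 0.
Imposing symmetry (y_j = y for all j) turns Σ_{j≠i} y_j into 2y, so 187.7 = 10y and y = 18.77.

18.77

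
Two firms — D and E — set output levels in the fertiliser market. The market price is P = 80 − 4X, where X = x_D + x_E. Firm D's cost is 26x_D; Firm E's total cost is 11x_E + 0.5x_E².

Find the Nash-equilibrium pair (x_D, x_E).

3.75, 6

Firm D's profit: π = x_D(80 − 4(x_D + x_E)) − 26x_D.
∂π/∂x_D = 54 − 8x_D − 4x_E = 0, so x_D = 6.75 − 0.5x_E.
For E: ∂π/∂x_E = 69 − 9x_E − 4x_D = 0 ⇒ x_E = 23/3 − (4/9)x_D.
Plugging x_E into D's best response: x_D = 6.75 − 0.5(23/3 − (4/9)x_D) ⇒ (7/9)x_D = 35/12, so x_D = 3.75.
Then x_E = 23/3 − (4/9)·3.75 = 6.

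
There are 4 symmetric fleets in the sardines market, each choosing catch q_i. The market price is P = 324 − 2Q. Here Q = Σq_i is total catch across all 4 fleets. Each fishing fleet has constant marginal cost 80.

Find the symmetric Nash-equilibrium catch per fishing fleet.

24.4

A representative fishing fleet's profit is π_i = q_i(324 − 2Q) − 80q_i, with Q = q_i + Σ_{j≠i} q_j.
First-order condition: 244 − 4q_i − 2Σ_{j≠i} q_j = 0.
Imposing symmetry (q_j = q for all j) turns Σ_{j≠i} q_j into 3q, so 244 = 10q and q = 24.4.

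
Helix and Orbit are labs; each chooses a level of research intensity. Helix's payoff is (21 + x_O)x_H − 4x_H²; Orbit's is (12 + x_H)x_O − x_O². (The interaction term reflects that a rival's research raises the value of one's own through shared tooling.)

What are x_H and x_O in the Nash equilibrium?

3.6, 7.8

Expanding Helix's payoff: 21x_H + x_Ox_H − 4x_H².
∂π/∂x_H = 21 + x_O − 8x_H = 0, so x_H = 2.625 + 0.125x_O.
Likewise for Orbit: x_O = 6 + 0.5x_H.
Substituting the second reaction function into the first: x_H = 2.625 + 0.125(6 + 0.5x_H), which gives 0.9375x_H = 3.375 ⇒ x_H = 3.6.
Then x_O = 6 + 0.5·3.6 = 7.8.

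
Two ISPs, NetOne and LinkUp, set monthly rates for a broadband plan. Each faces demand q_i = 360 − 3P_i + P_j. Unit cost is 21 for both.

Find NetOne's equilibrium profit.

12134.88

NetOne's profit: π = (P_{NetOne} − 21)(360 − 3P_{NetOne} + P_{LinkUp}).
∂π/∂P_{NetOne} = 423 − 6P_{NetOne} + P_{LinkUp} = 0 ⇒ P_{NetOne} = 70.5 + (1/6)P_{LinkUp}.
The game is symmetric, so in equilibrium P_{LinkUp} = P_{NetOne}: the reaction function gives (5/6)P_{NetOne} = 70.5, hence P_{NetOne} = 84.6.
q_{NetOne} = 360 − 3·84.6 + 84.6 = 190.8.
Profit = (84.6 − 21)·190.8 = 12134.88.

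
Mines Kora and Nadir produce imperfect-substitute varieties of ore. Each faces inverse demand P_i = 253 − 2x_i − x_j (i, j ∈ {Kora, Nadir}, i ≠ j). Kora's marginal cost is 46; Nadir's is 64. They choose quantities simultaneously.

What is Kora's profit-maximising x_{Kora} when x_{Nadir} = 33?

43.5

Mine Kora's profit: π = x_{Kora}(253 − 2x_{Kora} − x_{Nadir}) − 46x_{Kora}.
∂π/∂x_{Kora} = 207 − 4x_{Kora} − x_{Nadir} = 0 ⇒ x_{Kora} = 51.75 − 0.25x_{Nadir}.
At x_{Nadir} = 33: x_{Kora} = 51.75 − 0.25·33 = 43.5.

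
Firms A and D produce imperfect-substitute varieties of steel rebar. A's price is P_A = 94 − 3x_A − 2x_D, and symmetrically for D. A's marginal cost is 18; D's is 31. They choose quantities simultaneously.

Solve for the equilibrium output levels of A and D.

Firm A's profit: π = x_A(94 − 3x_A − 2x_D) − 18x_A.
∂π/∂x_A = 76 − 6x_A − 2x_D = 0 ⇒ x_A = 38/3 − (1/3)x_D.
Similarly x_D = 10.5 − (1/3)x_A.
Substituting the second reaction function into the first: x_A = 38/3 − (1/3)(10.5 − (1/3)x_A), which gives (8/9)x_A = 55/6 ⇒ x_A = 10.3125.
Then x_D = 10.5 − (1/3)·10.3125 = 7.0625.

10.3125, 7.0625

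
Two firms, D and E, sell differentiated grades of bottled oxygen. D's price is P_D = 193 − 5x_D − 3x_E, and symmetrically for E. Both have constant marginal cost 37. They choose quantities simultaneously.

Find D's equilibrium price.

Firm D's profit: π = x_D(193 − 5x_D − 3x_E) − 37x_D.
∂π/∂x_D = 156 − 10x_D − 3x_E = 0 ⇒ x_D = 15.6 − 0.3x_E.
The game is symmetric, so in equilibrium x_E = x_D: the reaction function gives 1.3x_D = 15.6, hence x_D = 12.
P_D = 193 − 5·12 − 3·12 = 97.

97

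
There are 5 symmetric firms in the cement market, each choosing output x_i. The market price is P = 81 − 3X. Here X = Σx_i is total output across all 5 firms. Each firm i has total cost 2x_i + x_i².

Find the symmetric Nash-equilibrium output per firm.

A representative firm's profit is π_i = x_i(81 − 3X) − 2x_i − x_i², with X = x_i + Σ_{j≠i} x_j.
First-order condition: 79 − 8x_i − 3Σ_{j≠i} x_j = 0.
Imposing symmetry (x_j = x for all j) turns Σ_{j≠i} x_j into 4x, so 79 = 20x and x = 3.95.

3.95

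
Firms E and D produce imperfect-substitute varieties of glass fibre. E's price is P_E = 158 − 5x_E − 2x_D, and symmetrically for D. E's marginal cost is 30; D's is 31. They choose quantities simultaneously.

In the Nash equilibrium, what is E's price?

83.4375

Firm E's profit: π = x_E(158 − 5x_E − 2x_D) − 30x_E.
∂π/∂x_E = 128 − 10x_E − 2x_D = 0 ⇒ x_E = 12.8 − 0.2x_D.
Similarly x_D = 12.7 − 0.2x_E.
Substituting the second reaction function into the first: x_E = 12.8 − 0.2(12.7 − 0.2x_E), which gives 0.96x_E = 10.26 ⇒ x_E = 10.6875.
Then x_D = 12.7 − 0.2·10.6875 = 10.5625.
P_E = 158 − 5·10.6875 − 2·10.5625 = 83.4375.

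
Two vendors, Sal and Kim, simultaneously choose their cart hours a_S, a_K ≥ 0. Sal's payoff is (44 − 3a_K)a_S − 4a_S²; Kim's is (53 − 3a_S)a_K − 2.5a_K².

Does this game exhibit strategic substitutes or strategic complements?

Expanding Sal's payoff: 44a_S − 3a_Ka_S − 4a_S².
∂π/∂a_S = 44 − 3a_K − 8a_S = 0, so a_S = 5.5 − 0.375a_K.
The best-response slope da_S/da_K = −0.375 < 0: the reaction function is downward-sloping, so the choices are strategic substitutes.

strategic substitutes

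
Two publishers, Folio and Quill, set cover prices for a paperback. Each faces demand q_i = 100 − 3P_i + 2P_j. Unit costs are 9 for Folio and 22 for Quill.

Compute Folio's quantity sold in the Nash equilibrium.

75.5625

Folio's profit: π = (P_{Folio} − 9)(100 − 3P_{Folio} + 2P_{Quill}).
∂π/∂P_{Folio} = 127 − 6P_{Folio} + 2P_{Quill} = 0 ⇒ P_{Folio} = 127/6 + (1/3)P_{Quill}.
Similarly P_{Quill} = 83/3 + (1/3)P_{Folio}.
Solving the two reaction functions simultaneously: (1 − (1/3)(1/3))P_{Folio} = 127/6 + (1/3)·(83/3), so (8/9)P_{Folio} = 547/18 and P_{Folio} = 34.1875.
Then P_{Quill} = 83/3 + (1/3)·34.1875 = 39.0625.
q_{Folio} = 100 − 3·34.1875 + 2·39.0625 = 75.5625.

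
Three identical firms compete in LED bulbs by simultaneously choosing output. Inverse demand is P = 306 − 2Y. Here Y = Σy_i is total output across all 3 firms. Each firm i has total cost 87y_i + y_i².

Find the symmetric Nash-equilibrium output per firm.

A representative firm's profit is π_i = y_i(306 − 2Y) − 87y_i − y_i², with Y = y_i + Σ_{j≠i} y_j.
First-order condition: 219 − 6y_i − 2Σ_{j≠i} y_j = 0.
Imposing symmetry (y_j = y for all j) turns Σ_{j≠i} y_j into 2y, so 219 = 10y and y = 21.9.

21.9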